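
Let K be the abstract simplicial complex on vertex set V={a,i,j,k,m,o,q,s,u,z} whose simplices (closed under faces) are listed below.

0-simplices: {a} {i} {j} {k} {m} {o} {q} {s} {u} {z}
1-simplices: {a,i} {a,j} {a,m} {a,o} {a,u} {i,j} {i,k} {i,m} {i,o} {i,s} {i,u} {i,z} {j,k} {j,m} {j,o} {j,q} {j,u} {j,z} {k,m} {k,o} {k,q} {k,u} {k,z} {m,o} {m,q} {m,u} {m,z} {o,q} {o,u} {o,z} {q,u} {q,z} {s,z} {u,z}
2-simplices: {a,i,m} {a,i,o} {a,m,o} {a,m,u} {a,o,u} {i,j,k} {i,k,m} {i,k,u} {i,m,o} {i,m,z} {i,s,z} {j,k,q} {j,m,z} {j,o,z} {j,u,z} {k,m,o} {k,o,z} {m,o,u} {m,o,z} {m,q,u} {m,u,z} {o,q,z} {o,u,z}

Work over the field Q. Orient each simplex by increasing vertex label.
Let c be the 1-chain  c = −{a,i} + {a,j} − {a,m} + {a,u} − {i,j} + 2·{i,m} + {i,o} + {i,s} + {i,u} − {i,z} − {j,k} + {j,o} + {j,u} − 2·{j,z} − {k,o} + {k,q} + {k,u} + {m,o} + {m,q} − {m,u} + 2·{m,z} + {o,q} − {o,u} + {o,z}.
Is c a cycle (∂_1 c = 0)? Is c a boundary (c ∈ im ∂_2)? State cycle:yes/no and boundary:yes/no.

n_0=10 n_1=34 n_2=23  [Q]
∂1: piv[ai,aj,am,ao,au,ik,is,iz,jq] rk=9  ker:ij,im,io,iu,jk,jm,jo,ju,jz,km,ko,kq,ku,kz,mo,mq,mu,mz,oq,ou,oz,qu,qz,sz,uz
∂2: piv[aim,aio,amo,amu,aou,ijk,ikm,iku,imz,isz,jkq,jmz,joz,juz,kmo,koz,moz,mqu,muz,oqz] rk=20  ker:imo,mou,ouz
∂1c = −4·{i} + {j} − 2·{k} − 2·{m} + {o} + 3·{q} + {s} + 2·{u}

cycle:no boundary:no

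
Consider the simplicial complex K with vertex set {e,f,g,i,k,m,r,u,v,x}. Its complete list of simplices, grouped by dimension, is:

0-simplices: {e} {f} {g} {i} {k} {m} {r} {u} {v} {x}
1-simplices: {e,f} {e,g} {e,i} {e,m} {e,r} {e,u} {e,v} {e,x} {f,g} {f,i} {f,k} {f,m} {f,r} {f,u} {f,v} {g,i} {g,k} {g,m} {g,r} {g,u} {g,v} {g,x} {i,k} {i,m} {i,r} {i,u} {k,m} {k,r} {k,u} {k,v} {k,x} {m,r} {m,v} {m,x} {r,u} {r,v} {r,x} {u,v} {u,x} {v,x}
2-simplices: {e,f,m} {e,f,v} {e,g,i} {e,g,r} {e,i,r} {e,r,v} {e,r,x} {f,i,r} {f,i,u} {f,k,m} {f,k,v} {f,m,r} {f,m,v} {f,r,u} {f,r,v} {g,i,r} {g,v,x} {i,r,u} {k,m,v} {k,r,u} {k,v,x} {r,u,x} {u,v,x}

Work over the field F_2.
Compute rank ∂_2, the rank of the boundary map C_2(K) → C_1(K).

rank∂_2=20

n_0=10 n_1=40 n_2=23  [Z2]
∂1: piv[ef,eg,ei,em,er,eu,ev,ex,fk] rk=9  ker:fg,fi,fm,fr,fu,fv,gi,gk,gm,gr,gu,gv,gx,ik,im,ir,iu,km,kr,ku,kv,kx,mr,mv,mx,ru,rv,rx,uv,ux,vx
∂2: piv[efm,efv,egi,egr,eir,erv,erx,fir,fiu,fkm,fkv,fmr,fmv,fru,frv,gvx,kru,kvx,rux,uvx] rk=20  ker:gir,iru,kmv
rk∂_2=20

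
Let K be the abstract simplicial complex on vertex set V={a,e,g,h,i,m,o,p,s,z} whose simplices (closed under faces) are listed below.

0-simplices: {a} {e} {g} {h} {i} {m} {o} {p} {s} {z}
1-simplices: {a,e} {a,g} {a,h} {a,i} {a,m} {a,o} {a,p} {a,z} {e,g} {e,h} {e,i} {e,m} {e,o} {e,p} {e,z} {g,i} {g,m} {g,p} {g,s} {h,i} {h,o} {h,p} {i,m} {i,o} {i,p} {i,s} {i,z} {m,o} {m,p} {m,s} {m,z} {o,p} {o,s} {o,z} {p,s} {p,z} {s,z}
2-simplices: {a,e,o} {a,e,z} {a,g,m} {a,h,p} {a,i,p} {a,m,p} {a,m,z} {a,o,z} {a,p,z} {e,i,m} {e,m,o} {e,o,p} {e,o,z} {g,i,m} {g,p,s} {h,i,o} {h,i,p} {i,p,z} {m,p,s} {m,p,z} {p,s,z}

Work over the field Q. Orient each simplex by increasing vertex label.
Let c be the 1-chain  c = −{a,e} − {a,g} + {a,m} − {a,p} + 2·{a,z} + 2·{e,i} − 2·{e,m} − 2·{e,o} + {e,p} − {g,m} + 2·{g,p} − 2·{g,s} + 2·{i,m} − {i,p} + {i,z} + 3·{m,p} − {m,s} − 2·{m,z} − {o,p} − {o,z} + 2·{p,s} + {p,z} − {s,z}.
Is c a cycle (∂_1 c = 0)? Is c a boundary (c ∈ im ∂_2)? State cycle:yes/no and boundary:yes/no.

n_0=10 n_1=37 n_2=21  [Q]
∂1: piv[ae,ag,ah,ai,am,ao,ap,az,gs] rk=9  ker:eg,eh,ei,em,eo,ep,ez,gi,gm,gp,hi,ho,hp,im,io,ip,is,iz,mo,mp,ms,mz,op,os,oz,ps,pz,sz
∂2: piv[aeo,aez,agm,ahp,aip,amp,amz,aoz,apz,eim,emo,eop,gim,gps,hio,hip,ipz,mps,psz] rk=19  ker:eoz,mpz
∂1c = 0
c vs im∂2: reduces to 0 ⇒ boundary

cycle:yes boundary:yes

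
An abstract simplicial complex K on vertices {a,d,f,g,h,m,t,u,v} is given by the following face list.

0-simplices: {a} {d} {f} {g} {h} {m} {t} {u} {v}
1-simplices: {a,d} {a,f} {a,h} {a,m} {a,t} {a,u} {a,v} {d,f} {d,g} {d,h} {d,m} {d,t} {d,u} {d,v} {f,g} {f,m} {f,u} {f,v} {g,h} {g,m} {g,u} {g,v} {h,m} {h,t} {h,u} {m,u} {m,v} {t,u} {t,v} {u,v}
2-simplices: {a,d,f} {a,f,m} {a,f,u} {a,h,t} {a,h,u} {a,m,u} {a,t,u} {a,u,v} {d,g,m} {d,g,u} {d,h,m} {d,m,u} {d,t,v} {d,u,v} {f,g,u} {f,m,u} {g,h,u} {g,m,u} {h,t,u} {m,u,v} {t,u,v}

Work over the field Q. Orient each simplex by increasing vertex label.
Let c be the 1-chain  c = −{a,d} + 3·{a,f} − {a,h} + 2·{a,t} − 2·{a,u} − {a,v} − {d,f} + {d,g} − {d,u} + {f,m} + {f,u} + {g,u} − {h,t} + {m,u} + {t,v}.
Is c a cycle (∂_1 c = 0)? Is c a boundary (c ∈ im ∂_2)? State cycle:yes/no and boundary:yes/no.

cycle:yes boundary:yes

n_0=9 n_1=30 n_2=21  [Q]
∂1: piv[ad,af,ah,am,at,au,av,dg] rk=8  ker:df,dh,dm,dt,du,dv,fg,fm,fu,fv,gh,gm,gu,gv,hm,ht,hu,mu,mv,tu,tv,uv
∂2: piv[adf,afm,afu,aht,ahu,amu,atu,auv,dgm,dgu,dhm,dmu,dtv,duv,fgu,ghu,muv,tuv] rk=18  ker:fmu,gmu,htu
∂1c = 0
c vs im∂2: reduces to 0 ⇒ boundary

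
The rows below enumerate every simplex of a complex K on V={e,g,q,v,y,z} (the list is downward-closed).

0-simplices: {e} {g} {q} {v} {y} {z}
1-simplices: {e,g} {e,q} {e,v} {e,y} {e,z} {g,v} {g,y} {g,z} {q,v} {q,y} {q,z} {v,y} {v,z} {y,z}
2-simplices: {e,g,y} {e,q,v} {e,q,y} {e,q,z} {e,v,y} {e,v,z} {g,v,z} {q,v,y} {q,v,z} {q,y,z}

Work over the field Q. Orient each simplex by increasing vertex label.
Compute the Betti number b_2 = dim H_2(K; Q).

n_0=6 n_1=14 n_2=10  [Q]
∂1: piv[eg,eq,ev,ey,ez] rk=5  ker:gv,gy,gz,qv,qy,qz,vy,vz,yz
∂2: piv[egy,eqv,eqy,eqz,evy,evz,gvz,qyz] rk=8  ker:qvy,qvz
b_2=(10−8)−0=2

b_2=2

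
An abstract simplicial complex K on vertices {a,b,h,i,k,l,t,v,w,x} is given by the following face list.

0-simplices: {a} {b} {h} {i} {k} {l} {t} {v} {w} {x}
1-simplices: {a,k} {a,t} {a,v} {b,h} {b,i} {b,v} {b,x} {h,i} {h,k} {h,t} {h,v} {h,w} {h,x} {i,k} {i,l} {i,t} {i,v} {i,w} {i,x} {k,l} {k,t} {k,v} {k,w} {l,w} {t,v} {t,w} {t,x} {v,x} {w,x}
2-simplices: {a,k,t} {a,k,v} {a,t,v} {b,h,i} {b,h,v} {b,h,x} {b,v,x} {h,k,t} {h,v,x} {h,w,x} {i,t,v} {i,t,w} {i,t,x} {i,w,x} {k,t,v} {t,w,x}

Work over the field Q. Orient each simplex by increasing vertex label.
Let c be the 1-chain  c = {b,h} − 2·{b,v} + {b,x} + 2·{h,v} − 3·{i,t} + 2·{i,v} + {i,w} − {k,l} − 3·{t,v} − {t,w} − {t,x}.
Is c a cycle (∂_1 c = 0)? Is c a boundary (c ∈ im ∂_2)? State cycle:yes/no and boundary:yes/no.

n_0=10 n_1=29 n_2=16  [Q]
∂1: piv[ak,at,av,bh,bi,bv,bx,hw,il] rk=9  ker:hi,hk,ht,hv,hx,ik,it,iv,iw,ix,kl,kt,kv,kw,lw,tv,tw,tx,vx,wx
∂2: piv[akt,akv,atv,bhi,bhv,bhx,bvx,hkt,hwx,itv,itw,itx,iwx] rk=13  ker:hvx,ktv,twx
∂1c = −{h} + {k} − {l} + 2·{t} − {v}

cycle:no boundary:no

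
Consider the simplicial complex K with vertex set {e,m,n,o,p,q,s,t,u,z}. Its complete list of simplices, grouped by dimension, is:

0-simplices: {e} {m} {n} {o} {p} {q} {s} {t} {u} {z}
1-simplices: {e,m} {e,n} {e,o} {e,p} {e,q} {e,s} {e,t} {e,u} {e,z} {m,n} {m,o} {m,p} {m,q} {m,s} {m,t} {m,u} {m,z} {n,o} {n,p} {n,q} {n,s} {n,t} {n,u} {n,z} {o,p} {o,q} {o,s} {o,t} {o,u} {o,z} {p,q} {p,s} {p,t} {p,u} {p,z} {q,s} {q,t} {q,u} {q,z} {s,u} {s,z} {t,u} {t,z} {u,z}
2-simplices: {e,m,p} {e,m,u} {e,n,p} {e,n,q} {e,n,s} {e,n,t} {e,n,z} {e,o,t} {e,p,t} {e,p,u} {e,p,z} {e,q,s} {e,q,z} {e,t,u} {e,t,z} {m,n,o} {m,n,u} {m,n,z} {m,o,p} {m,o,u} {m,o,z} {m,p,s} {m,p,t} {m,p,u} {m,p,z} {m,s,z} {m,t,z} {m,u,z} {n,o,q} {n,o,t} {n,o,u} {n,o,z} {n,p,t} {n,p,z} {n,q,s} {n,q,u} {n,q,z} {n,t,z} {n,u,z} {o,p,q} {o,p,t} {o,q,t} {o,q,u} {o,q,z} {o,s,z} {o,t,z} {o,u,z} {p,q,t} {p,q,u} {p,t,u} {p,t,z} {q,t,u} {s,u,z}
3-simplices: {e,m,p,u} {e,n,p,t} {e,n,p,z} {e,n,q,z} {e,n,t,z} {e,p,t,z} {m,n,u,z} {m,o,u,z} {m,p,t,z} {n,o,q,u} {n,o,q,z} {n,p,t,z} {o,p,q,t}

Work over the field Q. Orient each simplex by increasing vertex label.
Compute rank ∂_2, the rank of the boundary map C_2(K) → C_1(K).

n_0=10 n_1=44 n_2=53 n_3=13  [Q]
∂1: piv[em,en,eo,ep,eq,es,et,eu,ez] rk=9  ker:mn,mo,mp,mq,ms,mt,mu,mz,no,np,nq,ns,nt,nu,nz,op,oq,os,ot,ou,oz,pq,ps,pt,pu,pz,qs,qt,qu,qz,su,sz,tu,tz,uz
∂2: piv[emp,emu,enp,enq,ens,ent,enz,eot,ept,epu,epz,eqs,eqz,etu,etz,mno,mnu,mnz,mop,mou,moz,mps,mpt,mpz,msz,muz,noq,not,nqu,opq,oqt,osz,suz] rk=33  ker:mpu,mtz,nou,noz,npt,npz,nqs,nqz,ntz,nuz,opt,oqu,oqz,otz,ouz,pqt,pqu,ptu,ptz,qtu
∂3: piv[empu,enpt,enpz,enqz,entz,eptz,mnuz,mouz,mptz,noqu,noqz,opqt] rk=12  ker:nptz
rk∂_2=33

rank∂_2=33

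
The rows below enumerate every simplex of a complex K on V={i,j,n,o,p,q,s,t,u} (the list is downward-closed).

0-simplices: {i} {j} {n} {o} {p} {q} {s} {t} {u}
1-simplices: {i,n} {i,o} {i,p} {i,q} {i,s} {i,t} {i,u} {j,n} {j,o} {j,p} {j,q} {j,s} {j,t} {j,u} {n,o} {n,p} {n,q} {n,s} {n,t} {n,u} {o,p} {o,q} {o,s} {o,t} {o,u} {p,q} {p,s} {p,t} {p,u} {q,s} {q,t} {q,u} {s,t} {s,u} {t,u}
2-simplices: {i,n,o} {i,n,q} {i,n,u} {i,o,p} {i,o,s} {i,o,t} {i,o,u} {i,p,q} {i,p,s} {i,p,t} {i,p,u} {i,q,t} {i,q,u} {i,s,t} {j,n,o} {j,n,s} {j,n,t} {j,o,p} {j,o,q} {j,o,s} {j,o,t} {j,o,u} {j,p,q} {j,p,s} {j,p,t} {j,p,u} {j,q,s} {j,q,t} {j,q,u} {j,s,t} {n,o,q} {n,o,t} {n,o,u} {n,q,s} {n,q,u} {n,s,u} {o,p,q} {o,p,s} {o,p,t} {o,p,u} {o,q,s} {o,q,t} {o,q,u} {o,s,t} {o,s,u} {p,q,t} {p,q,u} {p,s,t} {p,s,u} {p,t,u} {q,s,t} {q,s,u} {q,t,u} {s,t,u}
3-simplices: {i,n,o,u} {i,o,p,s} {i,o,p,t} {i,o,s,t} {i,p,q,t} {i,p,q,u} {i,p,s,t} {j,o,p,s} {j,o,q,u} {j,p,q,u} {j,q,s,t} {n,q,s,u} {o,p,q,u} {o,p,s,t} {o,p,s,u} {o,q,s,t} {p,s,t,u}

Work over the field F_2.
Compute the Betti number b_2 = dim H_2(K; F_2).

n_0=9 n_1=35 n_2=54 n_3=17  [Z2]
∂1: piv[in,io,ip,iq,is,it,iu,jn] rk=8  ker:jo,jp,jq,js,jt,ju,no,np,nq,ns,nt,nu,op,oq,os,ot,ou,pq,ps,pt,pu,qs,qt,qu,st,su,tu
∂2: piv[ino,inq,inu,iop,ios,iot,iou,ipq,ips,ipt,ipu,iqt,iqu,ist,jno,jns,jnt,jop,joq,jos,jot,jou,jpq,jqs,nsu,ptu] rk=26  ker:jps,jpt,jpu,jqt,jqu,jst,noq,not,nou,nqs,nqu,opq,ops,opt,opu,oqs,oqt,oqu,ost,osu,pqt,pqu,pst,psu,qst,qsu,qtu,stu
∂3: piv[inou,iops,iopt,iost,ipqt,ipqu,ipst,jops,joqu,jpqu,jqst,nqsu,opqu,opsu,oqst,pstu] rk=16  ker:opst
b_2=(54−26)−16=12

b_2=12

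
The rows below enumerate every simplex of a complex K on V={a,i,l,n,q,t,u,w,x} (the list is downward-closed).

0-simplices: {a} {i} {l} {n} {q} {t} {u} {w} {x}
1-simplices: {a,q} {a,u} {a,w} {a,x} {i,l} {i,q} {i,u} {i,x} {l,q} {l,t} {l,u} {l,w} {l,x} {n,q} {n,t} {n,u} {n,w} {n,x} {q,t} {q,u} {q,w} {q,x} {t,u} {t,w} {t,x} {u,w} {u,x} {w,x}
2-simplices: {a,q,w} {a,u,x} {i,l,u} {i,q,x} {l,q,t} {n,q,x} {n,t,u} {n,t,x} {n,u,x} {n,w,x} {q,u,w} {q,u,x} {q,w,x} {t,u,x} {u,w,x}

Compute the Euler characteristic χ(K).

n_0=9 n_1=28 n_2=15
χ=+9−28+15=-4

χ(K)=-4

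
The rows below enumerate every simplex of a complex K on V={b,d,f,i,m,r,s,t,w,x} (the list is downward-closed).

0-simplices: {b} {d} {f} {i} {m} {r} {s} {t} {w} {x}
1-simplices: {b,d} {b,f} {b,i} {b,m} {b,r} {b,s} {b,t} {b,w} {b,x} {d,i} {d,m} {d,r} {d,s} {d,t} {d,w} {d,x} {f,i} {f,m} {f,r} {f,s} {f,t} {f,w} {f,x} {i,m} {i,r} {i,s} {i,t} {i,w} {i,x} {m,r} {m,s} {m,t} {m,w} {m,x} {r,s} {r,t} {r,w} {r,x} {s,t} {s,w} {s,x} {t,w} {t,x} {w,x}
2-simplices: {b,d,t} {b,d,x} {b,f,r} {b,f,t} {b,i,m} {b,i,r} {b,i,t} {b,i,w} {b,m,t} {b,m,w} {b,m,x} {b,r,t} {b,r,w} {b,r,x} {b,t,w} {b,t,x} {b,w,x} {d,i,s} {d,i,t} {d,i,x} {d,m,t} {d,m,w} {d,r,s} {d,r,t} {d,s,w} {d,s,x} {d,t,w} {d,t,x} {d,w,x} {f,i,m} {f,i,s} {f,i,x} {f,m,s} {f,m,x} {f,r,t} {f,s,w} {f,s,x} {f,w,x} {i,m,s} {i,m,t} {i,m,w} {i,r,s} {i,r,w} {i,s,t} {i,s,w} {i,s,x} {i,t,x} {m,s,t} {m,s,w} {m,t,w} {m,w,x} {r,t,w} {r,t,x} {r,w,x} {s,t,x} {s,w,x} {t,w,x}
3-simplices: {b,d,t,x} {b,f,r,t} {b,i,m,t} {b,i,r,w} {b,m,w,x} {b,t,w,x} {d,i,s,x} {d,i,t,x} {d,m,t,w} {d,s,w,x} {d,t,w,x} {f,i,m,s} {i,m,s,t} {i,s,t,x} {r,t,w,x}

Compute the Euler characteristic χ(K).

n_0=10 n_1=44 n_2=57 n_3=15
χ=+10−44+57−15=8

χ(K)=8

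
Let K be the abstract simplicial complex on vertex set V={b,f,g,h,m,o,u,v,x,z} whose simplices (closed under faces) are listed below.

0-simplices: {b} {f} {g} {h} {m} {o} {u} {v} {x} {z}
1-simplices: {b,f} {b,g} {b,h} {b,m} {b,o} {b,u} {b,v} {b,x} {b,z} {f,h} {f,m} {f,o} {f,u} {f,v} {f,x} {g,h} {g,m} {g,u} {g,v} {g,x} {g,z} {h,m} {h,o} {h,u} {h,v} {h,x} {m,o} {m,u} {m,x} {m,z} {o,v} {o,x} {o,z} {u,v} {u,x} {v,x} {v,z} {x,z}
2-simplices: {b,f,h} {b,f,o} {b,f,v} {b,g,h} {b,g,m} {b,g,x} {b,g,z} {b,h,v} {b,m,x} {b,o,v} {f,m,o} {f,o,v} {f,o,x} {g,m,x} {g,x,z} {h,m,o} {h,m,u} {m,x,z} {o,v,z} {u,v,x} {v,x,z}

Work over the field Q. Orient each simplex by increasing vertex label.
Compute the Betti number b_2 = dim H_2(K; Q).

n_0=10 n_1=38 n_2=21  [Q]
∂1: piv[bf,bg,bh,bm,bo,bu,bv,bx,bz] rk=9  ker:fh,fm,fo,fu,fv,fx,gh,gm,gu,gv,gx,gz,hm,ho,hu,hv,hx,mo,mu,mx,mz,ov,ox,oz,uv,ux,vx,vz,xz
∂2: piv[bfh,bfo,bfv,bgh,bgm,bgx,bgz,bhv,bmx,bov,fmo,fox,gxz,hmo,hmu,mxz,ovz,uvx,vxz] rk=19  ker:fov,gmx
b_2=(21−19)−0=2

b_2=2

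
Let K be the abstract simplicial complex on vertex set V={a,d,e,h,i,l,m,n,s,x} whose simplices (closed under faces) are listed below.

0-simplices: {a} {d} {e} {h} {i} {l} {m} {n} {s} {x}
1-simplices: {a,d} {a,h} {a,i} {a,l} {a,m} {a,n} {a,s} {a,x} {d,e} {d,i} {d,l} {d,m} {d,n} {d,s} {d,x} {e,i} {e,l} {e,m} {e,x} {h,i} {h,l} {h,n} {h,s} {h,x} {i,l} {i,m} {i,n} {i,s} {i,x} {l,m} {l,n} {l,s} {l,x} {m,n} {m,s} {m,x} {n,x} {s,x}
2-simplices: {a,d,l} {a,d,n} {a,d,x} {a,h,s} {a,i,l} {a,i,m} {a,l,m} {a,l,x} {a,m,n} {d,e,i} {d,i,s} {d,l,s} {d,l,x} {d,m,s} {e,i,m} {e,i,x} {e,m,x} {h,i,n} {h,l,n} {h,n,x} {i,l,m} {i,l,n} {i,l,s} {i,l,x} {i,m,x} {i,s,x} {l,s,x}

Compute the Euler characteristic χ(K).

n_0=10 n_1=38 n_2=27
χ=+10−38+27=-1

χ(K)=-1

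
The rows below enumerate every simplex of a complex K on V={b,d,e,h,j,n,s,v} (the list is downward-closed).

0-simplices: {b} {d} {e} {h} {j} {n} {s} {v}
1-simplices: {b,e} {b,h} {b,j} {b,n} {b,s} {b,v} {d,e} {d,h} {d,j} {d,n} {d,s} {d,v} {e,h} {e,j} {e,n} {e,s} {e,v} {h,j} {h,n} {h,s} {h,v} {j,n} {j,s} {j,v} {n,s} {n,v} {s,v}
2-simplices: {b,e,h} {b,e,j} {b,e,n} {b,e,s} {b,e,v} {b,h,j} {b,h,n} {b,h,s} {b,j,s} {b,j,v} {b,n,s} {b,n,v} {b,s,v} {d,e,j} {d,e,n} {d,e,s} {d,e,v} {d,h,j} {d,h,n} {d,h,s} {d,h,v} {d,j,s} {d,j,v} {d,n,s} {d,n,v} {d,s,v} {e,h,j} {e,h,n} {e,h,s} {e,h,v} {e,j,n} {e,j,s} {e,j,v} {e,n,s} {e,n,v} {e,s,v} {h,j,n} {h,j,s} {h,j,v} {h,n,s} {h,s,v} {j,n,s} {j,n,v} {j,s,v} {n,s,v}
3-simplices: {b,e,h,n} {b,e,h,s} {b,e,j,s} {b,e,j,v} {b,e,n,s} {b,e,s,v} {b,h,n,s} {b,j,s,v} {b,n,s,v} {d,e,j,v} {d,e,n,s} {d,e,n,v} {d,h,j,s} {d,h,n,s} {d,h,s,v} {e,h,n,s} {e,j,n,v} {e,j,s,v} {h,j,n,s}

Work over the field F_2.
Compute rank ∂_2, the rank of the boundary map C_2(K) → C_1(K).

rank∂_2=20

n_0=8 n_1=27 n_2=45 n_3=19  [Z2]
∂1: piv[be,bh,bj,bn,bs,bv,de] rk=7  ker:dh,dj,dn,ds,dv,eh,ej,en,es,ev,hj,hn,hs,hv,jn,js,jv,ns,nv,sv
∂2: piv[beh,bej,ben,bes,bev,bhj,bhn,bhs,bjs,bjv,bns,bnv,bsv,dej,den,des,dev,dhj,dhv,ejn] rk=20  ker:dhn,dhs,djs,djv,dns,dnv,dsv,ehj,ehn,ehs,ehv,ejs,ejv,ens,env,esv,hjn,hjs,hjv,hns,hsv,jns,jnv,jsv,nsv
∂3: piv[behn,behs,bejs,bejv,bens,besv,bhns,bjsv,bnsv,dejv,dens,denv,dhjs,dhns,dhsv,ejnv,hjns] rk=17  ker:ehns,ejsv
rk∂_2=20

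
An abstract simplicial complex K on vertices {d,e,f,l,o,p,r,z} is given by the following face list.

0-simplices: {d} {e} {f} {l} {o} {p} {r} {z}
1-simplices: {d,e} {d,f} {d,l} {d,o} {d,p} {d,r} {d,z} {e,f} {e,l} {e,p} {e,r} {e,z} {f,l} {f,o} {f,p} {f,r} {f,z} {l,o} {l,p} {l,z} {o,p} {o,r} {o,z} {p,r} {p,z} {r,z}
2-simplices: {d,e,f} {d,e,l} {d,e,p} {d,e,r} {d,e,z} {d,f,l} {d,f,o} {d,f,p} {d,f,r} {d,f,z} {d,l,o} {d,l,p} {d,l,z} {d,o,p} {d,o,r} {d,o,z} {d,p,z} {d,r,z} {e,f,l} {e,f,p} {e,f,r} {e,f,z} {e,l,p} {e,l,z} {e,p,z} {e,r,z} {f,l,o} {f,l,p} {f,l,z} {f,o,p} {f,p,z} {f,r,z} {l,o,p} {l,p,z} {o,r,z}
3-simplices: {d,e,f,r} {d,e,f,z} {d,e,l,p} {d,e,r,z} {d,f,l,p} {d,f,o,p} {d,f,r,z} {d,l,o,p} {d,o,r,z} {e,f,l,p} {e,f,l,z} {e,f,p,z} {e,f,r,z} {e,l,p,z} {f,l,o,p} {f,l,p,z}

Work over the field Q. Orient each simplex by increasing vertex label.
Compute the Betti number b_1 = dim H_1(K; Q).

b_1=1

n_0=8 n_1=26 n_2=35 n_3=16  [Q]
∂1: piv[de,df,dl,do,dp,dr,dz] rk=7  ker:ef,el,ep,er,ez,fl,fo,fp,fr,fz,lo,lp,lz,op,or,oz,pr,pz,rz
∂2: piv[def,del,dep,der,dez,dfl,dfo,dfp,dfr,dfz,dlo,dlp,dlz,dop,dor,doz,dpz,drz] rk=18  ker:efl,efp,efr,efz,elp,elz,epz,erz,flo,flp,flz,fop,fpz,frz,lop,lpz,orz
∂3: piv[defr,defz,delp,derz,dflp,dfop,dfrz,dlop,dorz,eflp,eflz,efpz,elpz,flop] rk=14  ker:efrz,flpz
b_1=(26−7)−18=1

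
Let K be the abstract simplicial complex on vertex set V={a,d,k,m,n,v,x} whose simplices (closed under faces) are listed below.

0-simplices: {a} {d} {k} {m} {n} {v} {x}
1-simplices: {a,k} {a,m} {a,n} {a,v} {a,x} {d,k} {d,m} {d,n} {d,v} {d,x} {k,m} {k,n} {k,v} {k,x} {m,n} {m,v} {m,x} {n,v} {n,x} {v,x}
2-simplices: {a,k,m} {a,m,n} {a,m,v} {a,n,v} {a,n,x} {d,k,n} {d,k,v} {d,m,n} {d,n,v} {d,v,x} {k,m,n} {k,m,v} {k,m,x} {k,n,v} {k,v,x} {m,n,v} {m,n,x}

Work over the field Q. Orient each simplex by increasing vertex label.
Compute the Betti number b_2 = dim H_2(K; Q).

b_2=3

n_0=7 n_1=20 n_2=17  [Q]
∂1: piv[ak,am,an,av,ax,dk] rk=6  ker:dm,dn,dv,dx,km,kn,kv,kx,mn,mv,mx,nv,nx,vx
∂2: piv[akm,amn,amv,anv,anx,dkn,dkv,dmn,dnv,dvx,kmn,kmx,kvx,mnx] rk=14  ker:kmv,knv,mnv
b_2=(17−14)−0=3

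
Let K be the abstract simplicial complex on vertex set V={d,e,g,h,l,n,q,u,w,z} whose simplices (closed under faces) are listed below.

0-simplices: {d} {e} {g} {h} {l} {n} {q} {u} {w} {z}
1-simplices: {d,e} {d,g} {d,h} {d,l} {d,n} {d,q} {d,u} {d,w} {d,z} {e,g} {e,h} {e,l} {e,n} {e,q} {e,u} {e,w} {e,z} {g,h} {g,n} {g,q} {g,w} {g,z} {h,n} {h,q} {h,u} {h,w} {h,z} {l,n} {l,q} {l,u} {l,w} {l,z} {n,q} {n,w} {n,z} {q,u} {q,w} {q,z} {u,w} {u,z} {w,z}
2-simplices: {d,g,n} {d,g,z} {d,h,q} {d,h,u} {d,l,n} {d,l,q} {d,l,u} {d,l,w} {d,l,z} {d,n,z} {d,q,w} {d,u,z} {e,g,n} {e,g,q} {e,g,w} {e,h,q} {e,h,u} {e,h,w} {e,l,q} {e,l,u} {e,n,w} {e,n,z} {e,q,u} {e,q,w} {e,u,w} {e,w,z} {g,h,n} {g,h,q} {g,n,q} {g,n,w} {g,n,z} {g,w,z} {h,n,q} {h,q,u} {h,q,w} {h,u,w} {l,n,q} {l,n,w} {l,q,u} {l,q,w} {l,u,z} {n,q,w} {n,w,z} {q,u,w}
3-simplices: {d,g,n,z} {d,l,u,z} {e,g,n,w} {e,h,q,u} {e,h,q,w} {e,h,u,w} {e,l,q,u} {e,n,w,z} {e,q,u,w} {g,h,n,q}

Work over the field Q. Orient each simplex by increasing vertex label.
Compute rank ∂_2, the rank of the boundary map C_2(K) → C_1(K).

n_0=10 n_1=41 n_2=44 n_3=10  [Q]
∂1: piv[de,dg,dh,dl,dn,dq,du,dw,dz] rk=9  ker:eg,eh,el,en,eq,eu,ew,ez,gh,gn,gq,gw,gz,hn,hq,hu,hw,hz,ln,lq,lu,lw,lz,nq,nw,nz,qu,qw,qz,uw,uz,wz
∂2: piv[dgn,dgz,dhq,dhu,dln,dlq,dlu,dlw,dlz,dnz,dqw,duz,egn,egq,egw,ehq,ehu,ehw,elq,enw,enz,equ,eqw,euw,ewz,ghn,ghq,gnq,lnq] rk=29  ker:elu,gnw,gnz,gwz,hnq,hqu,hqw,huw,lnw,lqu,lqw,luz,nqw,nwz,quw
∂3: piv[dgnz,dluz,egnw,ehqu,ehqw,ehuw,elqu,enwz,equw,ghnq] rk=10
rk∂_2=29

rank∂_2=29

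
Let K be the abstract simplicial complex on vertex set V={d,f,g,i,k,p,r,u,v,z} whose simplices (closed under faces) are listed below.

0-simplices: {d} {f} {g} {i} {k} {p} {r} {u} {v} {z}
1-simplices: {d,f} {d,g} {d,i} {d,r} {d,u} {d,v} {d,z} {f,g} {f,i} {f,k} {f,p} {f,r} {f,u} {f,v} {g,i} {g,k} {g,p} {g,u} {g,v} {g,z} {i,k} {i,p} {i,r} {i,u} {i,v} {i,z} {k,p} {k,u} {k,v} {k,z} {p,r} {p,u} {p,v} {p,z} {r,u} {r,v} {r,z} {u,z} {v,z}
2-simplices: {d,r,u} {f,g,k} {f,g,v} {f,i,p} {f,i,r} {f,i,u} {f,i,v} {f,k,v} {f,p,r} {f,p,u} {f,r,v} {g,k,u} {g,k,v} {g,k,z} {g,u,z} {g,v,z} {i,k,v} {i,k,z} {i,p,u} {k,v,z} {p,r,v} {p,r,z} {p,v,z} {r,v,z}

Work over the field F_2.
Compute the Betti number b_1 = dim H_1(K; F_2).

n_0=10 n_1=39 n_2=24  [Z2]
∂1: piv[df,dg,di,dr,du,dv,dz,fk,fp] rk=9  ker:fg,fi,fr,fu,fv,gi,gk,gp,gu,gv,gz,ik,ip,ir,iu,iv,iz,kp,ku,kv,kz,pr,pu,pv,pz,ru,rv,rz,uz,vz
∂2: piv[dru,fgk,fgv,fip,fir,fiu,fiv,fkv,fpr,fpu,frv,gku,gkz,guz,gvz,ikv,ikz,prv,prz,pvz] rk=20  ker:gkv,ipu,kvz,rvz
b_1=(39−9)−20=10

b_1=10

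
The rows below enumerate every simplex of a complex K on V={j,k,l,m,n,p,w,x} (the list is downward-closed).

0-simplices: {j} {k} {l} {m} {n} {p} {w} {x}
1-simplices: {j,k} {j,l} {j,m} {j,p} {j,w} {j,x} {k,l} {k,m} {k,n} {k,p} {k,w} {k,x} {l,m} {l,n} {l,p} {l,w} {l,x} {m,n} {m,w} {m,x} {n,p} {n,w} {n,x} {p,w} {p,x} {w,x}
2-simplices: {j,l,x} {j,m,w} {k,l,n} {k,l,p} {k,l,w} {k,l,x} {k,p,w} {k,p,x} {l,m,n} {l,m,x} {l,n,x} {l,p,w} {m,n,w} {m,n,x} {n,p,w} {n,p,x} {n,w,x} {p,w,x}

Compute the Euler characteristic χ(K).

χ(K)=0

n_0=8 n_1=26 n_2=18
χ=+8−26+18=0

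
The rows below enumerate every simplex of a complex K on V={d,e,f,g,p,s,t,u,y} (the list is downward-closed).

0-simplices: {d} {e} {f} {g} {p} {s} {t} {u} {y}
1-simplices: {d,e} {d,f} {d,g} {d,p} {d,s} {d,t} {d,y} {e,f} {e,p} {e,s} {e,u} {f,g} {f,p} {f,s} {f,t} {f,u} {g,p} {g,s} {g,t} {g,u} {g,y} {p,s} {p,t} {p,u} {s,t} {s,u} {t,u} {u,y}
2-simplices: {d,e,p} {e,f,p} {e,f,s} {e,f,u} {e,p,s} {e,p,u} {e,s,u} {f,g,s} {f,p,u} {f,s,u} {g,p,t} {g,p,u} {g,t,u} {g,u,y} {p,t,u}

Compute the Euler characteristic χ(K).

n_0=9 n_1=28 n_2=15
χ=+9−28+15=-4

χ(K)=-4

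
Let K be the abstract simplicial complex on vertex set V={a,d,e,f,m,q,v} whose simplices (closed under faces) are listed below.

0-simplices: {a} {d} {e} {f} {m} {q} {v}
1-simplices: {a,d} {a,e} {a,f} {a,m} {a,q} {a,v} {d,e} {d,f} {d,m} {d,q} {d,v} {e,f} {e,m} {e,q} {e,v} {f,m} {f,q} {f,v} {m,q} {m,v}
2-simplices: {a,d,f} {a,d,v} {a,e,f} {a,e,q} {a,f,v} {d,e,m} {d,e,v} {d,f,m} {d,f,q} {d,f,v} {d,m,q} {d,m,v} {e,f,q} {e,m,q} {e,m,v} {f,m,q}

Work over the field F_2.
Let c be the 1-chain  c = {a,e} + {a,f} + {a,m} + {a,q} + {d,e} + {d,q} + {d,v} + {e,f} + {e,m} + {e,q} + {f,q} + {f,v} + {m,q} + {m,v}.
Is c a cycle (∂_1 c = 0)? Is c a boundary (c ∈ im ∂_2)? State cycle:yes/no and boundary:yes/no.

n_0=7 n_1=20 n_2=16  [Z2]
∂1: piv[ad,ae,af,am,aq,av] rk=6  ker:de,df,dm,dq,dv,ef,em,eq,ev,fm,fq,fv,mq,mv
∂2: piv[adf,adv,aef,aeq,afv,dem,dev,dfm,dfq,dmq,dmv,efq,emq] rk=13  ker:dfv,emv,fmq
∂1c = {d} + {e} + {q} + {v}

cycle:no boundary:no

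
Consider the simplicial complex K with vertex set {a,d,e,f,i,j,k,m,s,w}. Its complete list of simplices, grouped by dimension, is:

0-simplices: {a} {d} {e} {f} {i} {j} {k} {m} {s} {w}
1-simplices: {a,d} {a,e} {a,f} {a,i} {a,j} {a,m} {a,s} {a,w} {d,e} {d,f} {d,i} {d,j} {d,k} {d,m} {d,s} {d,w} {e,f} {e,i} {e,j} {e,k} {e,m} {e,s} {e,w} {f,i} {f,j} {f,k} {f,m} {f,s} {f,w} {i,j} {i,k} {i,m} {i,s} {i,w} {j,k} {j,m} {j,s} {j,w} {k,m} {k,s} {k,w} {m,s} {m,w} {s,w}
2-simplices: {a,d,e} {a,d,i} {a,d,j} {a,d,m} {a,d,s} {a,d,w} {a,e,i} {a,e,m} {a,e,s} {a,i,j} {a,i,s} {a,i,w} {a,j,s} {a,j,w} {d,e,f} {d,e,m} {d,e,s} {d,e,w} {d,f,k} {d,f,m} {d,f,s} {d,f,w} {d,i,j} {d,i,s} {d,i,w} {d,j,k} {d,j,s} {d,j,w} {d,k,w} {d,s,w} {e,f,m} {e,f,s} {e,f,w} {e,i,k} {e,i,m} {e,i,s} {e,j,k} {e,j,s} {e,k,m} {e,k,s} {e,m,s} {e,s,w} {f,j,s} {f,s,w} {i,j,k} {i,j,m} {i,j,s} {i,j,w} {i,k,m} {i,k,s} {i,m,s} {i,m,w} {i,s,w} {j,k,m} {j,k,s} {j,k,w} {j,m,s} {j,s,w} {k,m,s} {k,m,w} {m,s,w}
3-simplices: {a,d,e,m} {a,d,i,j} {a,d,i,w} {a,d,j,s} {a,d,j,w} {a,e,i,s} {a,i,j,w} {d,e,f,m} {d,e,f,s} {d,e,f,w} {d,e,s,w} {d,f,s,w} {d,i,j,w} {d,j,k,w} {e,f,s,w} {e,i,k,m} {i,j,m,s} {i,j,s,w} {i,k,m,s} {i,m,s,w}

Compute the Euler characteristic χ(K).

n_0=10 n_1=44 n_2=61 n_3=20
χ=+10−44+61−20=7

χ(K)=7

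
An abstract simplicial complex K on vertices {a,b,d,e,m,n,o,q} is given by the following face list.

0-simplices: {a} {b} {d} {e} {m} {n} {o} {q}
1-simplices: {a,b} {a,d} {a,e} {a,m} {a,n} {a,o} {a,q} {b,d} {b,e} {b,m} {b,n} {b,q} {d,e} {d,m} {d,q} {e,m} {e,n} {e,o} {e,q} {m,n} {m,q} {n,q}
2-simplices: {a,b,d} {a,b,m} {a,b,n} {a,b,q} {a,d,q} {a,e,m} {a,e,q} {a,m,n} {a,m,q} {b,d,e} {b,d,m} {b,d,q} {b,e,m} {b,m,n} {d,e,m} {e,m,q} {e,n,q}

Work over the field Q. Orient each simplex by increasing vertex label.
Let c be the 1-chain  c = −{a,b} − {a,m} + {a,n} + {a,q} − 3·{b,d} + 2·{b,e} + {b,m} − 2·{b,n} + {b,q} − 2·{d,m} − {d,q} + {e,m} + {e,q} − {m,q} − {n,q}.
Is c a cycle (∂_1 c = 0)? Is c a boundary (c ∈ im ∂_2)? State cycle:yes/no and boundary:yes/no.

cycle:yes boundary:no

n_0=8 n_1=22 n_2=17  [Q]
∂1: piv[ab,ad,ae,am,an,ao,aq] rk=7  ker:bd,be,bm,bn,bq,de,dm,dq,em,en,eo,eq,mn,mq,nq
∂2: piv[abd,abm,abn,abq,adq,aem,aeq,amn,amq,bde,bdm,bem,enq] rk=13  ker:bdq,bmn,dem,emq
∂1c = 0
c vs im∂2: residual ≠ 0 ⇒ not boundary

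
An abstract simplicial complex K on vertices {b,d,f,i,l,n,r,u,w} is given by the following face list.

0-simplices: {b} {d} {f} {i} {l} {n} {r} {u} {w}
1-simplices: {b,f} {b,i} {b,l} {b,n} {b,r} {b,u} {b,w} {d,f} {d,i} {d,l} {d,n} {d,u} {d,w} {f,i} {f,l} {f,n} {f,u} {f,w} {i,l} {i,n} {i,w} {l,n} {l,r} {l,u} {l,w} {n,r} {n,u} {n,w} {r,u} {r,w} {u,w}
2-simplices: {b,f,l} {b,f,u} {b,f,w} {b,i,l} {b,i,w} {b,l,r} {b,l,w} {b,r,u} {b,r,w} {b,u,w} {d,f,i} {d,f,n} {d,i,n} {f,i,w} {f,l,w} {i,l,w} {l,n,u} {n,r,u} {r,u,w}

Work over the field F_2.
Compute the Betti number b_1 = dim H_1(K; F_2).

n_0=9 n_1=31 n_2=19  [Z2]
∂1: piv[bf,bi,bl,bn,br,bu,bw,df] rk=8  ker:di,dl,dn,du,dw,fi,fl,fn,fu,fw,il,in,iw,ln,lr,lu,lw,nr,nu,nw,ru,rw,uw
∂2: piv[bfl,bfu,bfw,bil,biw,blr,blw,bru,brw,buw,dfi,dfn,din,fiw,lnu,nru] rk=16  ker:flw,ilw,ruw
b_1=(31−8)−16=7

b_1=7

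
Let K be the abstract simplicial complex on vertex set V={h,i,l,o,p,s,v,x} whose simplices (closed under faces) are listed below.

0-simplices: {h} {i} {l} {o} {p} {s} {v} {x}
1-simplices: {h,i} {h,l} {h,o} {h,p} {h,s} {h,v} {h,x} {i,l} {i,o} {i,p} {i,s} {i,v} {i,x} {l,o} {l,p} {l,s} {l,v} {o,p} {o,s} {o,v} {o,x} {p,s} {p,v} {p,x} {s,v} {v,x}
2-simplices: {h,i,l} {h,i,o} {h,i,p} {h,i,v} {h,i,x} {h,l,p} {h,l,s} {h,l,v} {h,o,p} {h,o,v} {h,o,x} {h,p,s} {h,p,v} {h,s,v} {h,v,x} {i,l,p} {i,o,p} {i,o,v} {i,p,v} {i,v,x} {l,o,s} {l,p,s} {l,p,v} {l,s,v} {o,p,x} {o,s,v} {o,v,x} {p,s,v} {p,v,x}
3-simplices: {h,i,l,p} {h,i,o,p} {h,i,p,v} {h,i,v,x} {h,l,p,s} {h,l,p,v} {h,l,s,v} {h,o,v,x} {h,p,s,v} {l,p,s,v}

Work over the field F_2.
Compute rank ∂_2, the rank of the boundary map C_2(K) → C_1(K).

rank∂_2=18

n_0=8 n_1=26 n_2=29 n_3=10  [Z2]
∂1: piv[hi,hl,ho,hp,hs,hv,hx] rk=7  ker:il,io,ip,is,iv,ix,lo,lp,ls,lv,op,os,ov,ox,ps,pv,px,sv,vx
∂2: piv[hil,hio,hip,hiv,hix,hlp,hls,hlv,hop,hov,hox,hps,hpv,hsv,hvx,los,opx,osv] rk=18  ker:ilp,iop,iov,ipv,ivx,lps,lpv,lsv,ovx,psv,pvx
∂3: piv[hilp,hiop,hipv,hivx,hlps,hlpv,hlsv,hovx,hpsv] rk=9  ker:lpsv
rk∂_2=18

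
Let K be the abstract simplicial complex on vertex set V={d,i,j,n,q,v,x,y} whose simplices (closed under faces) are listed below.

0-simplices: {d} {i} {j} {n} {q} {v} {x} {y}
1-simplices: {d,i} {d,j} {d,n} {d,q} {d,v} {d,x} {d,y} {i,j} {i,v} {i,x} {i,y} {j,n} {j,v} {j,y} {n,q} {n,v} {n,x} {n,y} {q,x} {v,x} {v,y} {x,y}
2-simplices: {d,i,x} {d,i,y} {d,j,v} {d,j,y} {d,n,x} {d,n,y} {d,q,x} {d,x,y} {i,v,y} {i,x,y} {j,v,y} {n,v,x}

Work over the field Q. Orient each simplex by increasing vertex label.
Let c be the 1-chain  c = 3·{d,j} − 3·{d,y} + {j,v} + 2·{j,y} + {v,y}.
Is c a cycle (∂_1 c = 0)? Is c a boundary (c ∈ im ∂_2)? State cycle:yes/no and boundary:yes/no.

cycle:yes boundary:yes

n_0=8 n_1=22 n_2=12  [Q]
∂1: piv[di,dj,dn,dq,dv,dx,dy] rk=7  ker:ij,iv,ix,iy,jn,jv,jy,nq,nv,nx,ny,qx,vx,vy,xy
∂2: piv[dix,diy,djv,djy,dnx,dny,dqx,dxy,ivy,jvy,nvx] rk=11  ker:ixy
∂1c = 0
c vs im∂2: reduces to 0 ⇒ boundary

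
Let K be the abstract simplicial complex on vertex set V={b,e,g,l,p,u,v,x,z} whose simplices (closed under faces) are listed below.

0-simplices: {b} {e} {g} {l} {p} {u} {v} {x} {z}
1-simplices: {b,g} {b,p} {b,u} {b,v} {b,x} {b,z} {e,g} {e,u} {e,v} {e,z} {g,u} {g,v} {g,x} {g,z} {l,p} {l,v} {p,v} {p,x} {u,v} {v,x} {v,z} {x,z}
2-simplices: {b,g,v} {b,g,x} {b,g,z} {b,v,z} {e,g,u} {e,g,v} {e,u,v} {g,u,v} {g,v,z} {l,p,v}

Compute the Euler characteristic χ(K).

n_0=9 n_1=22 n_2=10
χ=+9−22+10=-3

χ(K)=-3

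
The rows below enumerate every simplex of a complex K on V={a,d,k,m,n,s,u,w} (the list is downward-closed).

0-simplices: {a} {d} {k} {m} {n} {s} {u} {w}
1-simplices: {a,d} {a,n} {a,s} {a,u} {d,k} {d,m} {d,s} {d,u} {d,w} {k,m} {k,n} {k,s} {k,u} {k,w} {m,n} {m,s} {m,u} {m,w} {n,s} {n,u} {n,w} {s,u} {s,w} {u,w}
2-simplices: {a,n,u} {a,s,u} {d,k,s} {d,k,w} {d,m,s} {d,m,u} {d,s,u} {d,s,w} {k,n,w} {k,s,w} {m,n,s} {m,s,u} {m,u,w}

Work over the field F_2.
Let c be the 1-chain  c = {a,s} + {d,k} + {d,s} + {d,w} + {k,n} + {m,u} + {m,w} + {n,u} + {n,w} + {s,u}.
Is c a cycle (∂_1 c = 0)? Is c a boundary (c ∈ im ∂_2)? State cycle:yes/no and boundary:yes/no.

n_0=8 n_1=24 n_2=13  [Z2]
∂1: piv[ad,an,as,au,dk,dm,dw] rk=7  ker:ds,du,km,kn,ks,ku,kw,mn,ms,mu,mw,ns,nu,nw,su,sw,uw
∂2: piv[anu,asu,dks,dkw,dms,dmu,dsu,dsw,knw,mns,muw] rk=11  ker:ksw,msu
∂1c = {a} + {d} + {n} + {s} + {u} + {w}

cycle:no boundary:no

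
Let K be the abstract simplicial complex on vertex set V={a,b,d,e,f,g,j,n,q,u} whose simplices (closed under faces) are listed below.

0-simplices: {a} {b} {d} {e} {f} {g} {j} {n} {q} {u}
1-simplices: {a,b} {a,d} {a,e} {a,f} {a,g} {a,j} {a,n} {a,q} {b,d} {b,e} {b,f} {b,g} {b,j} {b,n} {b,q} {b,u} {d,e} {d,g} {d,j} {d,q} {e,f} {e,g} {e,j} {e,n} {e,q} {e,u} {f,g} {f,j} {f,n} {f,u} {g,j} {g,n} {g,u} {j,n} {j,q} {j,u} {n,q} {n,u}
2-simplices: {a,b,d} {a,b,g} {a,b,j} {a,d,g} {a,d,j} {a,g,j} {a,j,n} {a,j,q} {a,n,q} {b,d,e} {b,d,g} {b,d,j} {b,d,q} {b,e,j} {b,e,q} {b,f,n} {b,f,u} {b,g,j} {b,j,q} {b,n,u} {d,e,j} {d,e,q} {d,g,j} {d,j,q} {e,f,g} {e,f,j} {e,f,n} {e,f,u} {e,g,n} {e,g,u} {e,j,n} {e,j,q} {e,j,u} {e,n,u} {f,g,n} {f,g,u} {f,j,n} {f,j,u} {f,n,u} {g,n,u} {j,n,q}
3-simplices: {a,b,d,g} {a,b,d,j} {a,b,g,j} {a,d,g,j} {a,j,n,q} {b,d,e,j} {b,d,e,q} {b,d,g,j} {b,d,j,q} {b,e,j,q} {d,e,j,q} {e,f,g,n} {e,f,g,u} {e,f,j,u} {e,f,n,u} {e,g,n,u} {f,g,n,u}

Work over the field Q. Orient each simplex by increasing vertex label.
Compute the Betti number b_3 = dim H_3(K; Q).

n_0=10 n_1=38 n_2=41 n_3=17  [Q]
∂1: piv[ab,ad,ae,af,ag,aj,an,aq,bu] rk=9  ker:bd,be,bf,bg,bj,bn,bq,de,dg,dj,dq,ef,eg,ej,en,eq,eu,fg,fj,fn,fu,gj,gn,gu,jn,jq,ju,nq,nu
∂2: piv[abd,abg,abj,adg,adj,agj,ajn,ajq,anq,bde,bdq,bej,beq,bfn,bfu,bjq,bnu,efg,efj,efn,efu,egn,egu,ejn,eju] rk=25  ker:bdg,bdj,bgj,dej,deq,dgj,djq,ejq,enu,fgn,fgu,fjn,fju,fnu,gnu,jnq
∂3: piv[abdg,abdj,abgj,adgj,ajnq,bdej,bdeq,bdjq,bejq,efgn,efgu,efju,efnu,egnu] rk=14  ker:bdgj,dejq,fgnu
b_3=(17−14)−0=3

b_3=3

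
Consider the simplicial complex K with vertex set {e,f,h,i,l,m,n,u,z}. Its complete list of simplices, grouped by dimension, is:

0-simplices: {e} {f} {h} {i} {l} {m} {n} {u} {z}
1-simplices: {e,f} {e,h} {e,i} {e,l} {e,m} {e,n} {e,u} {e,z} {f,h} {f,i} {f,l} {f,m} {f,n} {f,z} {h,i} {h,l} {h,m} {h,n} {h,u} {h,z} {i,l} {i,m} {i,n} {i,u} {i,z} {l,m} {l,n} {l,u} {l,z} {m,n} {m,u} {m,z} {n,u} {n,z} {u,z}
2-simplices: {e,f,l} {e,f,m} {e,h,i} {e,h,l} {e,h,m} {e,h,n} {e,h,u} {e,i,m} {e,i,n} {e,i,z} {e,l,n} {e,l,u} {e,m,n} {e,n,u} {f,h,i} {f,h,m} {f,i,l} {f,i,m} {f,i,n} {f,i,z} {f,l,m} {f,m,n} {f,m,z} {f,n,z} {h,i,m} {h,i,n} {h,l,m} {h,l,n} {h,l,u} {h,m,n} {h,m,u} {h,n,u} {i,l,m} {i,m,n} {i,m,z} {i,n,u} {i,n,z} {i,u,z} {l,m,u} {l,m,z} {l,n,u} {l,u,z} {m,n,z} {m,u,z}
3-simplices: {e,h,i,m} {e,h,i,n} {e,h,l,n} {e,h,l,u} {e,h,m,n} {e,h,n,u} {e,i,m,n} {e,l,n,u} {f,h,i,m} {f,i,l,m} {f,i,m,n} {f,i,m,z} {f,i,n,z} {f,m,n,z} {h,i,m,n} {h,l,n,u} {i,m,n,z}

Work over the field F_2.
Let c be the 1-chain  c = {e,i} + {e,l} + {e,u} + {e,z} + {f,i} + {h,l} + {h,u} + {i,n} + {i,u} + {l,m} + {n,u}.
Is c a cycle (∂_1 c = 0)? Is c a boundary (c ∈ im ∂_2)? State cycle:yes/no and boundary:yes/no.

n_0=9 n_1=35 n_2=44 n_3=17  [Z2]
∂1: piv[ef,eh,ei,el,em,en,eu,ez] rk=8  ker:fh,fi,fl,fm,fn,fz,hi,hl,hm,hn,hu,hz,il,im,in,iu,iz,lm,ln,lu,lz,mn,mu,mz,nu,nz,uz
∂2: piv[efl,efm,ehi,ehl,ehm,ehn,ehu,eim,ein,eiz,eln,elu,emn,enu,fhi,fhm,fil,fin,fiz,flm,fmz,fnz,hmu,inu,iuz,lmz] rk=26  ker:fim,fmn,him,hin,hlm,hln,hlu,hmn,hnu,ilm,imn,imz,inz,lmu,lnu,luz,mnz,muz
∂3: piv[ehim,ehin,ehln,ehlu,ehmn,ehnu,eimn,elnu,fhim,film,fimn,fimz,finz,fmnz] rk=14  ker:himn,hlnu,imnz
∂1c = {f} + {l} + {m} + {z}

cycle:no boundary:no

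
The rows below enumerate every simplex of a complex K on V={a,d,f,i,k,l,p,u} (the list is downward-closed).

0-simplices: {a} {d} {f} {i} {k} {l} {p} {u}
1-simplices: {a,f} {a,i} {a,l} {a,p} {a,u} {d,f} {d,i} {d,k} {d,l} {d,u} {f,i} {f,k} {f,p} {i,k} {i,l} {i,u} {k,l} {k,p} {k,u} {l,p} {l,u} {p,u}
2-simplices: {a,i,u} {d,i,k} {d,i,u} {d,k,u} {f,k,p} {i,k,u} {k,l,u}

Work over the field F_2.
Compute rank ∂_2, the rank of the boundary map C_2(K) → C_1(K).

n_0=8 n_1=22 n_2=7  [Z2]
∂1: piv[af,ai,al,ap,au,df,dk] rk=7  ker:di,dl,du,fi,fk,fp,ik,il,iu,kl,kp,ku,lp,lu,pu
∂2: piv[aiu,dik,diu,dku,fkp,klu] rk=6  ker:iku
rk∂_2=6

rank∂_2=6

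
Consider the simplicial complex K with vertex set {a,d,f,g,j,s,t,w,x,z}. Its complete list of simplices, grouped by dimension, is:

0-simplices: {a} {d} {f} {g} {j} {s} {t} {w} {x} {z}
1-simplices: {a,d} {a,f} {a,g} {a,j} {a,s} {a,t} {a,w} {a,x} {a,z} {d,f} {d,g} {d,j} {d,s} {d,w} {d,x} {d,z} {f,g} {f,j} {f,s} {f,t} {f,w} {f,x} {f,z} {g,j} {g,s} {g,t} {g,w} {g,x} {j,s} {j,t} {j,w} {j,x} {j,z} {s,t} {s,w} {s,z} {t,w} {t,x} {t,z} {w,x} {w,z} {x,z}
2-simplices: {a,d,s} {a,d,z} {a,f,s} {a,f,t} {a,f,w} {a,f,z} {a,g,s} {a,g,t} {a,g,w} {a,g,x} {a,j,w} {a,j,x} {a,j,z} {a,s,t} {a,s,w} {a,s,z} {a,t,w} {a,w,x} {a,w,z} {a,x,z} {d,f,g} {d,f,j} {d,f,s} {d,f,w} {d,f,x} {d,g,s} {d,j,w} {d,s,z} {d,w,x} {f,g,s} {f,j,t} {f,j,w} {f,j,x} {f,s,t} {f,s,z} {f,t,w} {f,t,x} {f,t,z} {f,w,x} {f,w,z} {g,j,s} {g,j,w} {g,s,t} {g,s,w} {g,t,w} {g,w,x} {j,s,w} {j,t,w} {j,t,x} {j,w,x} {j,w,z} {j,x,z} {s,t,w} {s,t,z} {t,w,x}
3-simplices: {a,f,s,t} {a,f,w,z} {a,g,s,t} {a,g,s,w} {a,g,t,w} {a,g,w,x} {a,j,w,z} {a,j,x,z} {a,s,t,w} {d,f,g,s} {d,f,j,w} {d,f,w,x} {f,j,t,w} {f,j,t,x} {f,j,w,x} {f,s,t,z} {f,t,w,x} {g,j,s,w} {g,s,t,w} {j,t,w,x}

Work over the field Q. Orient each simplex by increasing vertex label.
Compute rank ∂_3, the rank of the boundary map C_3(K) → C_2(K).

n_0=10 n_1=42 n_2=55 n_3=20  [Q]
∂1: piv[ad,af,ag,aj,as,at,aw,ax,az] rk=9  ker:df,dg,dj,ds,dw,dx,dz,fg,fj,fs,ft,fw,fx,fz,gj,gs,gt,gw,gx,js,jt,jw,jx,jz,st,sw,sz,tw,tx,tz,wx,wz,xz
∂2: piv[ads,adz,afs,aft,afw,afz,ags,agt,agw,agx,ajw,ajx,ajz,ast,asw,asz,atw,awx,awz,axz,dfg,dfj,dfs,dfw,dfx,dgs,djw,dwx,fjt,ftx,ftz,gjs,gjw] rk=33  ker:dsz,fgs,fjw,fjx,fst,fsz,ftw,fwx,fwz,gst,gsw,gtw,gwx,jsw,jtw,jtx,jwx,jwz,jxz,stw,stz,twx
∂3: piv[afst,afwz,agst,agsw,agtw,agwx,ajwz,ajxz,astw,dfgs,dfjw,dfwx,fjtw,fjtx,fjwx,fstz,ftwx,gjsw] rk=18  ker:gstw,jtwx
rk∂_3=18

rank∂_3=18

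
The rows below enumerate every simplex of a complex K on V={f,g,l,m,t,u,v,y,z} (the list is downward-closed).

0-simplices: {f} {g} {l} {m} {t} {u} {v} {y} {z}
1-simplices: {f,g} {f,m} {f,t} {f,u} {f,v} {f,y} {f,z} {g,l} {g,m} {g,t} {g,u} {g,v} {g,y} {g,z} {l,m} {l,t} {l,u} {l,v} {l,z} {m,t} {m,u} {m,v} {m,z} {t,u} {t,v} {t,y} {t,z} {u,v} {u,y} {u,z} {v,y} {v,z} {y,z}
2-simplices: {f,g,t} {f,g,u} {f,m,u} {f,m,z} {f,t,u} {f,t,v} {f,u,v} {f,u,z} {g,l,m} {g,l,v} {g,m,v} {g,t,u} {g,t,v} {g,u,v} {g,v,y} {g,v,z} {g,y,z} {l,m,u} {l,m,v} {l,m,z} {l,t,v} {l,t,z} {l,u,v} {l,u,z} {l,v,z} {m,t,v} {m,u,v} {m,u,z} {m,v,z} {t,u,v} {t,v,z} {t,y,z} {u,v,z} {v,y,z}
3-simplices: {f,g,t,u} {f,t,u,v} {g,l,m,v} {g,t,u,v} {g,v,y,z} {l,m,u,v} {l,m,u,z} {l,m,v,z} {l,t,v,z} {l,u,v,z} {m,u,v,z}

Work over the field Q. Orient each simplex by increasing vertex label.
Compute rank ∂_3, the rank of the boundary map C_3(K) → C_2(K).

rank∂_3=10

n_0=9 n_1=33 n_2=34 n_3=11  [Q]
∂1: piv[fg,fm,ft,fu,fv,fy,fz,gl] rk=8  ker:gm,gt,gu,gv,gy,gz,lm,lt,lu,lv,lz,mt,mu,mv,mz,tu,tv,ty,tz,uv,uy,uz,vy,vz,yz
∂2: piv[fgt,fgu,fmu,fmz,ftu,ftv,fuv,fuz,glm,glv,gmv,gtv,gvy,gvz,gyz,lmu,lmz,ltv,ltz,luv,lvz,mtv,tyz] rk=23  ker:gtu,guv,lmv,luz,muv,muz,mvz,tuv,tvz,uvz,vyz
∂3: piv[fgtu,ftuv,glmv,gtuv,gvyz,lmuv,lmuz,lmvz,ltvz,luvz] rk=10  ker:muvz
rk∂_3=10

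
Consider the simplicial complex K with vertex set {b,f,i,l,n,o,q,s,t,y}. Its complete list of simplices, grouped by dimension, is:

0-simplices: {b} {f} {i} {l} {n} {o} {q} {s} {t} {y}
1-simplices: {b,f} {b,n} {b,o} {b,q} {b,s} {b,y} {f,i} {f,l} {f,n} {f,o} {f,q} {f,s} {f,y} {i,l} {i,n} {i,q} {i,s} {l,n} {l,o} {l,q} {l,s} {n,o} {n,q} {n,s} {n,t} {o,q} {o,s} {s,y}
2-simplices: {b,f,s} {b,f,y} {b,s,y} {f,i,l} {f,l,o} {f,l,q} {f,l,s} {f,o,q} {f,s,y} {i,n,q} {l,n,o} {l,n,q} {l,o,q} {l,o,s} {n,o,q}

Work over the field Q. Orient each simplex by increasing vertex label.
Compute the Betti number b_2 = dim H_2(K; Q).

n_0=10 n_1=28 n_2=15  [Q]
∂1: piv[bf,bn,bo,bq,bs,by,fi,fl,nt] rk=9  ker:fn,fo,fq,fs,fy,il,in,iq,is,ln,lo,lq,ls,no,nq,ns,oq,os,sy
∂2: piv[bfs,bfy,bsy,fil,flo,flq,fls,foq,inq,lno,lnq,los] rk=12  ker:fsy,loq,noq
b_2=(15−12)−0=3

b_2=3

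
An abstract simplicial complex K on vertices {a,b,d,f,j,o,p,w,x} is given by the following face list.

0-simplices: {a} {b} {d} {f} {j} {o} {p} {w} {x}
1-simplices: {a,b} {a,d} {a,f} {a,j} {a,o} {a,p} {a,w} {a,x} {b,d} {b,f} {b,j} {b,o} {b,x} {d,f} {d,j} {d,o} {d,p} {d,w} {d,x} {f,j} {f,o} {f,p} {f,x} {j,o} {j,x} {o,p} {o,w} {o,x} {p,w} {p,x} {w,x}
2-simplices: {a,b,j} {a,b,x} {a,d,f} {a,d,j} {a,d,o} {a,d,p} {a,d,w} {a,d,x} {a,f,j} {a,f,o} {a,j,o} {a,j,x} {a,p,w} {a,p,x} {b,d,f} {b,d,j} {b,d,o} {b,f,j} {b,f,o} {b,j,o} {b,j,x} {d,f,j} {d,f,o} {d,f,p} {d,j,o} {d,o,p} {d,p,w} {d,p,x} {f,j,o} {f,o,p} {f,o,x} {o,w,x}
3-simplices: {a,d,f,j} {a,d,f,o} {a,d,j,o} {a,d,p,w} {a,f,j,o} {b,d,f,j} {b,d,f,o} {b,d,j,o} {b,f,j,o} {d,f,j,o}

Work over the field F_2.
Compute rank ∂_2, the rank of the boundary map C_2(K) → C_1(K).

rank∂_2=21

n_0=9 n_1=31 n_2=32 n_3=10  [Z2]
∂1: piv[ab,ad,af,aj,ao,ap,aw,ax] rk=8  ker:bd,bf,bj,bo,bx,df,dj,do,dp,dw,dx,fj,fo,fp,fx,jo,jx,op,ow,ox,pw,px,wx
∂2: piv[abj,abx,adf,adj,ado,adp,adw,adx,afj,afo,ajo,ajx,apw,apx,bdf,bdj,bdo,dfp,dop,fox,owx] rk=21  ker:bfj,bfo,bjo,bjx,dfj,dfo,djo,dpw,dpx,fjo,fop
∂3: piv[adfj,adfo,adjo,adpw,afjo,bdfj,bdfo,bdjo] rk=8  ker:bfjo,dfjo
rk∂_2=21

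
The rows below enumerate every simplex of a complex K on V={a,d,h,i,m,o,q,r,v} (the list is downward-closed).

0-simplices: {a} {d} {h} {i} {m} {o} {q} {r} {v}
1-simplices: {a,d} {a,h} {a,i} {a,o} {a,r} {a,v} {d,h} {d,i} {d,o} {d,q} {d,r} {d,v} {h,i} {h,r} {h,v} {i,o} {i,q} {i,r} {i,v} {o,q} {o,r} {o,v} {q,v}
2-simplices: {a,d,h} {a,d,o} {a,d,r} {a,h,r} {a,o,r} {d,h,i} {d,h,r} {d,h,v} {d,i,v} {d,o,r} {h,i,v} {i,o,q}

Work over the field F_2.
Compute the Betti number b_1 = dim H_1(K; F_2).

b_1=7

n_0=9 n_1=23 n_2=12  [Z2]
∂1: piv[ad,ah,ai,ao,ar,av,dq] rk=7  ker:dh,di,do,dr,dv,hi,hr,hv,io,iq,ir,iv,oq,or,ov,qv
∂2: piv[adh,ado,adr,ahr,aor,dhi,dhv,div,ioq] rk=9  ker:dhr,dor,hiv
b_1=(23−7)−9=7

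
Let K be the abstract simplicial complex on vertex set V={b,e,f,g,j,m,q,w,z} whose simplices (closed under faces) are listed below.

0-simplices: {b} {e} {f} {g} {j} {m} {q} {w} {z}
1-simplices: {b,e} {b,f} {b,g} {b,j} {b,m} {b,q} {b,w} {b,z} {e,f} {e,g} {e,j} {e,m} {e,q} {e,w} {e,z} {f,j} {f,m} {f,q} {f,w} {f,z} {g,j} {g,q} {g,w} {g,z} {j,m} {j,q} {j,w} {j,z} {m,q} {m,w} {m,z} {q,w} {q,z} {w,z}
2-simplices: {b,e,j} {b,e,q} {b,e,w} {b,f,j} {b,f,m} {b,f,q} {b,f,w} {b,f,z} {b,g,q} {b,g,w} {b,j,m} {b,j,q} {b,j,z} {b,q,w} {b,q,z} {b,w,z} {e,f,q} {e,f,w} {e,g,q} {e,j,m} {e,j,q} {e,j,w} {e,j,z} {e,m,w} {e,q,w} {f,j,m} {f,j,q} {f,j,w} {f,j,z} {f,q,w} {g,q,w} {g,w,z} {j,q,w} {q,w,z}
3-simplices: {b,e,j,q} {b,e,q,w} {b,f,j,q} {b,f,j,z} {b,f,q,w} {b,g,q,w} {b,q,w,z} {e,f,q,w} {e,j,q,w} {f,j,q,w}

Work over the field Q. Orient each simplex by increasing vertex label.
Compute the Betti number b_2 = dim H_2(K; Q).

n_0=9 n_1=34 n_2=34 n_3=10  [Q]
∂1: piv[be,bf,bg,bj,bm,bq,bw,bz] rk=8  ker:ef,eg,ej,em,eq,ew,ez,fj,fm,fq,fw,fz,gj,gq,gw,gz,jm,jq,jw,jz,mq,mw,mz,qw,qz,wz
∂2: piv[bej,beq,bew,bfj,bfm,bfq,bfw,bfz,bgq,bgw,bjm,bjq,bjz,bqw,bqz,bwz,efq,egq,ejm,ejw,ejz,emw,gwz] rk=23  ker:efw,ejq,eqw,fjm,fjq,fjw,fjz,fqw,gqw,jqw,qwz
∂3: piv[bejq,beqw,bfjq,bfjz,bfqw,bgqw,bqwz,efqw,ejqw,fjqw] rk=10
b_2=(34−23)−10=1

b_2=1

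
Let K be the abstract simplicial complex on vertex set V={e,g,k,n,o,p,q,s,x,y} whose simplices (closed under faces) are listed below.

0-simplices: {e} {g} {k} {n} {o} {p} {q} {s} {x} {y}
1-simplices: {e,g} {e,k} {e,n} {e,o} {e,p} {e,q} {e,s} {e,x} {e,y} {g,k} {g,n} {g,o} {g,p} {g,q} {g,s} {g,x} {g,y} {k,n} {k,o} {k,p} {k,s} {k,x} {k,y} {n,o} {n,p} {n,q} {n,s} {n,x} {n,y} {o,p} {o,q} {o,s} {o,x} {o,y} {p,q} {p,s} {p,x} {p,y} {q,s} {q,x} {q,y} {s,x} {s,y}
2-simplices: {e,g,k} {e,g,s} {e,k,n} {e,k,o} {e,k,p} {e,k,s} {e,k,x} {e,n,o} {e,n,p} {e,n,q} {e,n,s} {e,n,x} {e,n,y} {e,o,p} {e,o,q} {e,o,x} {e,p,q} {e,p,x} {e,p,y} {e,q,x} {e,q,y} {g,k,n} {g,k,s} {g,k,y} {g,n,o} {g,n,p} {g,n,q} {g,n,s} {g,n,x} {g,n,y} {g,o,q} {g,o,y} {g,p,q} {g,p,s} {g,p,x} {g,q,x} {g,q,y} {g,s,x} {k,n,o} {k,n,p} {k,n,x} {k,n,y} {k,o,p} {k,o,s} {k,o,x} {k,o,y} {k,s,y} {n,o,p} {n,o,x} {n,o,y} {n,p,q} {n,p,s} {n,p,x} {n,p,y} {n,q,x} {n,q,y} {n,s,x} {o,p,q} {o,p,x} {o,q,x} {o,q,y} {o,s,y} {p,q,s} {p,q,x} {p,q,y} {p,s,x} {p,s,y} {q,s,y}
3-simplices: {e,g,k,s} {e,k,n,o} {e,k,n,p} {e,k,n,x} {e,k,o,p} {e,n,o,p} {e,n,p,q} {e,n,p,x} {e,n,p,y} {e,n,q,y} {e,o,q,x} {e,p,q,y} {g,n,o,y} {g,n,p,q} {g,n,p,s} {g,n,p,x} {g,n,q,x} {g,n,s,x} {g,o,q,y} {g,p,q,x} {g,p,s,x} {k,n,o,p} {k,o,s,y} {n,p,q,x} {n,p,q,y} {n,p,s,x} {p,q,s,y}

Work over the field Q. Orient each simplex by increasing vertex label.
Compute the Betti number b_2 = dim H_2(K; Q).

n_0=10 n_1=43 n_2=68 n_3=27  [Q]
∂1: piv[eg,ek,en,eo,ep,eq,es,ex,ey] rk=9  ker:gk,gn,go,gp,gq,gs,gx,gy,kn,ko,kp,ks,kx,ky,no,np,nq,ns,nx,ny,op,oq,os,ox,oy,pq,ps,px,py,qs,qx,qy,sx,sy
∂2: piv[egk,egs,ekn,eko,ekp,eks,ekx,eno,enp,enq,ens,enx,eny,eop,eoq,eox,epq,epx,epy,eqx,eqy,gkn,gky,gno,gnp,gnq,gnx,gny,goy,gps,gsx,kos,ksy,pqs] rk=34  ker:gks,gns,goq,gpq,gpx,gqx,gqy,kno,knp,knx,kny,kop,kox,koy,nop,nox,noy,npq,nps,npx,npy,nqx,nqy,nsx,opq,opx,oqx,oqy,osy,pqx,pqy,psx,psy,qsy
∂3: piv[egks,ekno,eknp,eknx,ekop,enop,enpq,enpx,enpy,enqy,eoqx,epqy,gnoy,gnpq,gnps,gnpx,gnqx,gnsx,goqy,gpqx,gpsx,kosy,pqsy] rk=23  ker:knop,npqx,npqy,npsx
b_2=(68−34)−23=11

b_2=11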